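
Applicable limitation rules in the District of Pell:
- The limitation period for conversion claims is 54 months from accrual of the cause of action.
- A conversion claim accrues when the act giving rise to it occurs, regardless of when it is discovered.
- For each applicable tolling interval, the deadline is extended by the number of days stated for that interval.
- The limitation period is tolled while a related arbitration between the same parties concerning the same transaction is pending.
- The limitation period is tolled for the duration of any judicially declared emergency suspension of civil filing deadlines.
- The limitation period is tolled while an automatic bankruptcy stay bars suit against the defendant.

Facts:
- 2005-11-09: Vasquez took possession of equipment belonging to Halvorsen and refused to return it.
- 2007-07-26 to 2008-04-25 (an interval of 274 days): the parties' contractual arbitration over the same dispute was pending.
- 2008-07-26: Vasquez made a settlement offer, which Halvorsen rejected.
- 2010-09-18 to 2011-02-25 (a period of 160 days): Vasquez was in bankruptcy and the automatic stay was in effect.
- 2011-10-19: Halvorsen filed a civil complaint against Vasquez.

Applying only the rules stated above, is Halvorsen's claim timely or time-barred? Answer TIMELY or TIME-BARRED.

The claim accrued on 2005-11-09, when the wrongful act occurred.
Adding the 54 months base period to 2005-11-09 gives a deadline of 2010-05-09, before any tolling.
The period was tolled for 274 days by the pending related arbitration (2007-07-26 to 2008-04-25), pushing the deadline to 2011-02-07.
Because the automatic bankruptcy stay ran from 2010-09-18 to 2011-02-25, the deadline is extended by 160 days to 2011-07-17.
Nothing else in the chronology tolls or restarts the period.
Filing on 2011-10-19 missed the 2011-07-17 deadline — the action is time-barred.

TIME-BARRED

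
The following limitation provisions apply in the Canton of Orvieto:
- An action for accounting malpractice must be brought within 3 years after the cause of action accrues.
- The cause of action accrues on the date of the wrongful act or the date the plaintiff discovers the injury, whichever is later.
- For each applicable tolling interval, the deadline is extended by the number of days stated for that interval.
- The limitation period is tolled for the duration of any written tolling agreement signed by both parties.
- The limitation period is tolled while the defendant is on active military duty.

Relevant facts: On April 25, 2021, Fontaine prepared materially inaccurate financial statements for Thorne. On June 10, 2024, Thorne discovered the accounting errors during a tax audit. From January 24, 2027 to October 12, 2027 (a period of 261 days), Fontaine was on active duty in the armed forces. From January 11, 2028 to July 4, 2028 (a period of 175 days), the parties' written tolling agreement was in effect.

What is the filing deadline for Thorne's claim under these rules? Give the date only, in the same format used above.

Because discovery on June 10, 2024 post-dates the April 25, 2021 act, accrual under the later-of rule falls on June 10, 2024.
The untolled deadline — 3 years after June 10, 2024 — is June 10, 2027.
Because the defendant's active military service ran from January 24, 2027 to October 12, 2027, the deadline is extended by 261 days to February 26, 2028.
The period was tolled for 175 days by the written tolling agreement (January 11, 2028 to July 4, 2028), pushing the deadline to August 19, 2028.

August 19, 2028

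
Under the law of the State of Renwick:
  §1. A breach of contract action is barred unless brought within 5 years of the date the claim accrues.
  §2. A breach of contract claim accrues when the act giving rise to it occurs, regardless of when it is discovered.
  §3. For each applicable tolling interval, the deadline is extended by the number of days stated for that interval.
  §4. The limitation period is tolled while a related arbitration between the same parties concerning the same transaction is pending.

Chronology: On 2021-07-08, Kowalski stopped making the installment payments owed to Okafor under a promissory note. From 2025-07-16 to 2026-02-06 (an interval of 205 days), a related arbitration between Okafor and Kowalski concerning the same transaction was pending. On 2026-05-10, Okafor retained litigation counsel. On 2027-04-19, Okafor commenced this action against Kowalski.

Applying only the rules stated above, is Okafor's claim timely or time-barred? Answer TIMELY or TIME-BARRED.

TIME-BARRED

The claim accrued on 2021-07-08, when the wrongful act occurred.
Adding the 5 years base period to 2021-07-08 gives a deadline of 2026-07-08, before any tolling.
Because the pending related arbitration ran from 2025-07-16 to 2026-02-06, the deadline is extended by 205 days to 2027-01-29.
The other events in the timeline have no effect on the limitation period under the stated rules.
Filing on 2027-04-19 missed the 2027-01-29 deadline — the action is time-barred.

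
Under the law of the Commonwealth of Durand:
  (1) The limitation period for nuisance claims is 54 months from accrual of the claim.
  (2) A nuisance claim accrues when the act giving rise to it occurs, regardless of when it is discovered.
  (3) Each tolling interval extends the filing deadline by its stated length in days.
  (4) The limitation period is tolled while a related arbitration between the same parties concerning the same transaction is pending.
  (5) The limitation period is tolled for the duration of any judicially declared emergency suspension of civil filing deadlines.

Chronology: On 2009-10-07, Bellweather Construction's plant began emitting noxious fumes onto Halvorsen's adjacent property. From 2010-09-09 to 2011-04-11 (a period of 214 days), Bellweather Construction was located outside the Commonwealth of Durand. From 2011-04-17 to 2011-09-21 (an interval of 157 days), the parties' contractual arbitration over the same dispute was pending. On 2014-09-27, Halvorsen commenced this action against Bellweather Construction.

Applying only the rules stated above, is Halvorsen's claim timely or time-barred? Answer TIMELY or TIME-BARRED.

The claim accrued on 2009-10-07, when the wrongful act occurred.
Adding the 54 months base period to 2009-10-07 gives a deadline of 2014-04-07, before any tolling.
The period was tolled for 157 days by the pending related arbitration (2011-04-17 to 2011-09-21), pushing the deadline to 2014-09-11.
The defendant's absence from the jurisdiction from 2010-09-09 to 2011-04-11 does not toll the period, because no stated rule makes the defendant's absence a tolling event.
The 2014-09-27 filing falls after the 2014-09-11 deadline; the claim is time-barred.

TIME-BARRED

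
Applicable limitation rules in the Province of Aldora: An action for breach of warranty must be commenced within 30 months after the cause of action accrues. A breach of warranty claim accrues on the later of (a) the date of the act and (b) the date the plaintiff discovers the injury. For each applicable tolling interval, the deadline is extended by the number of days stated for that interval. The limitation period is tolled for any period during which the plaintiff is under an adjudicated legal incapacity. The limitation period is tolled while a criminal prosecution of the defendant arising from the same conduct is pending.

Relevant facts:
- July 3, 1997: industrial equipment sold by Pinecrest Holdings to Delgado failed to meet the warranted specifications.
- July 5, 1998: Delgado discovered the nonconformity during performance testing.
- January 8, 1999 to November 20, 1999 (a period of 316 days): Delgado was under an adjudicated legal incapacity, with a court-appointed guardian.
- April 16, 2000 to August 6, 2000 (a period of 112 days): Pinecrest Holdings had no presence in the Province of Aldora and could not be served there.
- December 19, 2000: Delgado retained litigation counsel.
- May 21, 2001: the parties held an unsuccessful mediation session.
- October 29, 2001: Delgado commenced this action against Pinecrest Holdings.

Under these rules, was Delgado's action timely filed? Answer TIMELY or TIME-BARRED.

TIMELY

Because discovery on July 5, 1998 post-dates the July 3, 1997 act, accrual under the later-of rule falls on July 5, 1998.
Adding the 30 months base period to July 5, 1998 gives a deadline of January 5, 2001, before any tolling.
The period was tolled for 316 days by the plaintiff's legal incapacity (January 8, 1999 to November 20, 1999), pushing the deadline to November 17, 2001.
The defendant's absence from the jurisdiction from April 16, 2000 to August 6, 2000 does not toll the period, because no stated rule makes the defendant's absence a tolling event.
The other events in the timeline have no effect on the limitation period under the stated rules.
Filing on October 29, 2001 beat the November 17, 2001 deadline — the action is timely.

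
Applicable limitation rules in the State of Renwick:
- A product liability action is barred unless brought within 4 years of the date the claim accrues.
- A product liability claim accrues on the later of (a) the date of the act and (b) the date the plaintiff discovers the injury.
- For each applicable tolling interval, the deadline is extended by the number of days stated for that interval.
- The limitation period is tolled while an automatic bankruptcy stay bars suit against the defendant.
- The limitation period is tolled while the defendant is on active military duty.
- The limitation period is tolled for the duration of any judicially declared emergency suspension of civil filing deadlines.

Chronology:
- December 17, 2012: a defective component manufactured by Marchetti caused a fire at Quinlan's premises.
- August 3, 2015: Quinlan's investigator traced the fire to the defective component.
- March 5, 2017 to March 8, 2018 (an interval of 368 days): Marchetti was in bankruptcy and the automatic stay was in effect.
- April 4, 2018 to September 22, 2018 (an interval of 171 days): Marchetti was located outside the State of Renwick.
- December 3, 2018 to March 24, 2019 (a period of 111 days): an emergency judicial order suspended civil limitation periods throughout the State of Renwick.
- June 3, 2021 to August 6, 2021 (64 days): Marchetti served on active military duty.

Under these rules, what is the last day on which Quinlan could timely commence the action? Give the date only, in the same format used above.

November 24, 2020

Taking the later of the act (December 17, 2012) and discovery (August 3, 2015), the claim accrued on August 3, 2015.
4 years from August 3, 2015 is August 3, 2019.
The automatic bankruptcy stay from March 5, 2017 to March 8, 2018 tolled the period for 368 days, extending the deadline to August 5, 2020.
The period was tolled for 111 days by the emergency suspension of filing deadlines (December 3, 2018 to March 24, 2019), pushing the deadline to November 24, 2020.
The defendant's active military service starting June 3, 2021 came too late — the period had run on November 24, 2020 — and so does not extend the deadline.
Although the defendant's absence ran from April 4, 2018 to September 22, 2018, the stated rules do not make that a tolling event, so it is disregarded.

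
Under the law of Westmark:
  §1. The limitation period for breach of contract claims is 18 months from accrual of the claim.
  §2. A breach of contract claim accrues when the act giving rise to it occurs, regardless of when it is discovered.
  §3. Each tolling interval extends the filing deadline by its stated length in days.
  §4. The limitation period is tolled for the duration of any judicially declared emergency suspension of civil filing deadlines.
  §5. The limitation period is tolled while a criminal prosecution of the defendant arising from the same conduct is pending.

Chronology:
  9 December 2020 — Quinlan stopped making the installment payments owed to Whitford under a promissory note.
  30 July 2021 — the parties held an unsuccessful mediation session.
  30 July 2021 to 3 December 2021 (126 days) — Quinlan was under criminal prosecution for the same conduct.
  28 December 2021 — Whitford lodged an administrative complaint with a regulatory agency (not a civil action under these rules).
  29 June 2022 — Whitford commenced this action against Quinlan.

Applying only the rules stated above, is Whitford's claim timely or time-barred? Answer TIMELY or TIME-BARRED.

TIMELY

The claim accrued on 9 December 2020, the date of the act.
Adding the 18 months base period to 9 December 2020 gives a deadline of 9 June 2022, before any tolling.
The period was tolled for 126 days by the pending criminal prosecution (30 July 2021 to 3 December 2021), pushing the deadline to 13 October 2022.
None of the other events listed affects the running of the period under the stated rules.
The 29 June 2022 filing precedes the 13 October 2022 deadline; the claim is timely.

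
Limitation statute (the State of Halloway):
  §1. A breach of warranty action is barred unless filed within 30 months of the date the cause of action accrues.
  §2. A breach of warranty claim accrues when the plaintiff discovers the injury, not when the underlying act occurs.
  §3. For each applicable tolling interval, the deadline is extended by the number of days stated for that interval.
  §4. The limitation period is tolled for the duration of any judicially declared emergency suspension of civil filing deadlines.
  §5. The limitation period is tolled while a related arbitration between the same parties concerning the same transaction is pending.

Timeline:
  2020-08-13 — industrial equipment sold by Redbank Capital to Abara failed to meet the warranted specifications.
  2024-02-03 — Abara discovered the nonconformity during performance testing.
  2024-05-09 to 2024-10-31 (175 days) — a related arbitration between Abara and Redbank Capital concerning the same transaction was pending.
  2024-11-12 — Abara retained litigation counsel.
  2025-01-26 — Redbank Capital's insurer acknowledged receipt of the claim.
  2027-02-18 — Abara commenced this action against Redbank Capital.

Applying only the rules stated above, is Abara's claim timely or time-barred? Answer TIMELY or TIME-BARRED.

Under the discovery rule, the claim accrued on 2024-02-03, when Abara discovered the injury — not on the 2020-08-13 date of the underlying act.
The untolled deadline — 30 months after 2024-02-03 — is 2026-08-03.
The period was tolled for 175 days by the pending related arbitration (2024-05-09 to 2024-10-31), pushing the deadline to 2027-01-25.
The other events in the timeline have no effect on the limitation period under the stated rules.
The 2027-02-18 filing falls after the 2027-01-25 deadline; the claim is time-barred.

TIME-BARRED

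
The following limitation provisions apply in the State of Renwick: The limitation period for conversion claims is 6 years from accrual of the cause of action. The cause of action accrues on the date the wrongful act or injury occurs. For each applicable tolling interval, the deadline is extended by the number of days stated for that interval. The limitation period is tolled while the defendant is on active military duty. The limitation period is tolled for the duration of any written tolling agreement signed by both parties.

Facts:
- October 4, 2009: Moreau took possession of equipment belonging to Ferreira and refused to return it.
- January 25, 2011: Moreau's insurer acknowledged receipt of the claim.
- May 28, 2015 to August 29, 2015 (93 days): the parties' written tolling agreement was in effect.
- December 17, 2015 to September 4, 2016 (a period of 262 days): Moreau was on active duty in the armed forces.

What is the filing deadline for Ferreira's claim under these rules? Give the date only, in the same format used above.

The claim accrued on October 4, 2009, when the wrongful act occurred.
Adding the 6 years base period to October 4, 2009 gives a deadline of October 4, 2015, before any tolling.
Because the written tolling agreement ran from May 28, 2015 to August 29, 2015, the deadline is extended by 93 days to January 5, 2016.
The defendant's active military service from December 17, 2015 to September 4, 2016 tolled the period for 262 days, extending the deadline to September 23, 2016.
The other events in the timeline have no effect on the limitation period under the stated rules.

September 23, 2016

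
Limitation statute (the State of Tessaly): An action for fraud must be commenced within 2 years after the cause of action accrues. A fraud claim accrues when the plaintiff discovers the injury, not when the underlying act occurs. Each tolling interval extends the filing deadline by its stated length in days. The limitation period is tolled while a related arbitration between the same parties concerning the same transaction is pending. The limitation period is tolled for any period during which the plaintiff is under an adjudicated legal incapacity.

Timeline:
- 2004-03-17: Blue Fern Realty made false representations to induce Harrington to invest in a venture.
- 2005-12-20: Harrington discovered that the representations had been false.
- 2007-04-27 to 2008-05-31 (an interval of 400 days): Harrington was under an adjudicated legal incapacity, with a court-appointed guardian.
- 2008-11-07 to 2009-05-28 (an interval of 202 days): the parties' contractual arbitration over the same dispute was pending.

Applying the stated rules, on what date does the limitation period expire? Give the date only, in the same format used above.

2009-08-13

The claim did not accrue until Harrington discovered the injury on 2005-12-20; the 2004-03-17 act date does not start the clock under the stated rule.
2 years from 2005-12-20 is 2007-12-20.
The plaintiff's legal incapacity from 2007-04-27 to 2008-05-31 tolled the period for 400 days, extending the deadline to 2009-01-23.
The pending related arbitration from 2008-11-07 to 2009-05-28 tolled the period for 202 days, extending the deadline to 2009-08-13.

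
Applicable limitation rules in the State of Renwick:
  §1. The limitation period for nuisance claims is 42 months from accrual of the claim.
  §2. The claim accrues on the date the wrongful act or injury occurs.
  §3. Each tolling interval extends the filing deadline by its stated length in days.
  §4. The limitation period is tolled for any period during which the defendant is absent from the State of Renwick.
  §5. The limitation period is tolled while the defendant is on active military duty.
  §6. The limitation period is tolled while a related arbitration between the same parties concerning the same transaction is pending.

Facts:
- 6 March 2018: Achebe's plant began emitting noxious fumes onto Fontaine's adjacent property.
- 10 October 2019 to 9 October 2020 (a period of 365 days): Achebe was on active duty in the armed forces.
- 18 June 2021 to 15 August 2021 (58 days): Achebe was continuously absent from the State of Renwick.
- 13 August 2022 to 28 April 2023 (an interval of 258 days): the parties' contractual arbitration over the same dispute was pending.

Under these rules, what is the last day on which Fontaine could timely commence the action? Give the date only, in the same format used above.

The claim accrued on 6 March 2018, the date of the act.
The untolled deadline — 42 months after 6 March 2018 — is 6 September 2021.
The period was tolled for 365 days by the defendant's active military service (10 October 2019 to 9 October 2020), pushing the deadline to 6 September 2022.
Because the defendant's absence from the jurisdiction ran from 18 June 2021 to 15 August 2021, the deadline is extended by 58 days to 3 November 2022.
The period was tolled for 258 days by the pending related arbitration (13 August 2022 to 28 April 2023), pushing the deadline to 19 July 2023.

19 July 2023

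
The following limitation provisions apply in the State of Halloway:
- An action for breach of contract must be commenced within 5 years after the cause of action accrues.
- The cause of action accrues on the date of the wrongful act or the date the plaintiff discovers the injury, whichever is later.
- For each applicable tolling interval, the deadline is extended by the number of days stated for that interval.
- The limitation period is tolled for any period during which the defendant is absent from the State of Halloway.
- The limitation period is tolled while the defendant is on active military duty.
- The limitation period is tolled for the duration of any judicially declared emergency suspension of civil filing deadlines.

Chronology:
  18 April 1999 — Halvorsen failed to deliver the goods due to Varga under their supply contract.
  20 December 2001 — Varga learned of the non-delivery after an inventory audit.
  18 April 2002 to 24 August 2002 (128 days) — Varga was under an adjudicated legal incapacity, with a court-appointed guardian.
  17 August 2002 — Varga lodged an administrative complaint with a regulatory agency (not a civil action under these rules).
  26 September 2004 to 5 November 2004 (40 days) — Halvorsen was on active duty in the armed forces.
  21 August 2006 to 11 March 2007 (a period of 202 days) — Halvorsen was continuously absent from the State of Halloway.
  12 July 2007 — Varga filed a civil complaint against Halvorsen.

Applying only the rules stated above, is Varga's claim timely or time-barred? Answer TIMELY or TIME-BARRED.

The claim accrued on 20 December 2001 — the later of the 18 April 1999 act and the 20 December 2001 discovery.
Adding the 5 years base period to 20 December 2001 gives a deadline of 20 December 2006, before any tolling.
The period was tolled for 40 days by the defendant's active military service (26 September 2004 to 5 November 2004), pushing the deadline to 29 January 2007.
The defendant's absence from the jurisdiction from 21 August 2006 to 11 March 2007 tolled the period for 202 days, extending the deadline to 19 August 2007.
The plaintiff's legal incapacity from 18 April 2002 to 24 August 2002 does not toll the period, because no stated rule makes the plaintiff's incapacity a tolling event.
The other events in the timeline have no effect on the limitation period under the stated rules.
Filing on 12 July 2007 beat the 19 August 2007 deadline — the action is timely.

TIMELY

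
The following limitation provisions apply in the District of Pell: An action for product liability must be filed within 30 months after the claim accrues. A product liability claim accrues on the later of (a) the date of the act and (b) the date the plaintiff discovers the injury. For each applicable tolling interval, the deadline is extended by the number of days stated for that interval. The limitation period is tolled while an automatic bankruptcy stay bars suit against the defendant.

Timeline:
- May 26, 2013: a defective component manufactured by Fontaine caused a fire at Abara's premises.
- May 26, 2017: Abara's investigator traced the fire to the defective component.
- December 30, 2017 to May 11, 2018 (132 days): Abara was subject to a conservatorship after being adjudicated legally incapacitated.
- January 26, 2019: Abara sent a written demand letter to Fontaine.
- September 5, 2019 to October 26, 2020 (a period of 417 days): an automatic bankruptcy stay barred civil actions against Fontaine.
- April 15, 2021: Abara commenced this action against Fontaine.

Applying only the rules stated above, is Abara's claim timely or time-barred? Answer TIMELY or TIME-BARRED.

TIME-BARRED

Because discovery on May 26, 2017 post-dates the May 26, 2013 act, accrual under the later-of rule falls on May 26, 2017.
Adding the 30 months base period to May 26, 2017 gives a deadline of November 26, 2019, before any tolling.
The automatic bankruptcy stay from September 5, 2019 to October 26, 2020 tolled the period for 417 days, extending the deadline to January 16, 2021.
Although the plaintiff's incapacity ran from December 30, 2017 to May 11, 2018, the stated rules do not make that a tolling event, so it is disregarded.
None of the other events listed affects the running of the period under the stated rules.
Filing on April 15, 2021 missed the January 16, 2021 deadline — the action is time-barred.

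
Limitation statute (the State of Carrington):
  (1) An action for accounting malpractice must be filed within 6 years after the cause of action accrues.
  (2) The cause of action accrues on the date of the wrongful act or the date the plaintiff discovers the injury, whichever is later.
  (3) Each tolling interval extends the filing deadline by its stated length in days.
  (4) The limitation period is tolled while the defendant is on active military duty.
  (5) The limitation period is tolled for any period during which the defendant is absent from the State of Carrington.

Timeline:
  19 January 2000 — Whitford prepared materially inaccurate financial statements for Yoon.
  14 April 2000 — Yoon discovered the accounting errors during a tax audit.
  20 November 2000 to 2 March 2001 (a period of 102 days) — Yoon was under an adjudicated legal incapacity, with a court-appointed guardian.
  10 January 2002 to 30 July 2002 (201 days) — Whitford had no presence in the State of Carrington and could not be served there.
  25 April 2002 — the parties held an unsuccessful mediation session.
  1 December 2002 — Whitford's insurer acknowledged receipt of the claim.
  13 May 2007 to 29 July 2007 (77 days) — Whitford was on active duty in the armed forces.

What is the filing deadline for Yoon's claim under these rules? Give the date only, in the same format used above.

1 November 2006

Because discovery on 14 April 2000 post-dates the 19 January 2000 act, accrual under the later-of rule falls on 14 April 2000.
6 years from 14 April 2000 is 14 April 2006.
The defendant's absence from the jurisdiction from 10 January 2002 to 30 July 2002 tolled the period for 201 days, extending the deadline to 1 November 2006.
The defendant's active military service starting 13 May 2007 came too late — the period had run on 1 November 2006 — and so does not extend the deadline.
No stated provision tolls the period for the plaintiff's incapacity, so the interval from 20 November 2000 to 2 March 2001 has no effect on the deadline.
Nothing else in the chronology tolls or restarts the period.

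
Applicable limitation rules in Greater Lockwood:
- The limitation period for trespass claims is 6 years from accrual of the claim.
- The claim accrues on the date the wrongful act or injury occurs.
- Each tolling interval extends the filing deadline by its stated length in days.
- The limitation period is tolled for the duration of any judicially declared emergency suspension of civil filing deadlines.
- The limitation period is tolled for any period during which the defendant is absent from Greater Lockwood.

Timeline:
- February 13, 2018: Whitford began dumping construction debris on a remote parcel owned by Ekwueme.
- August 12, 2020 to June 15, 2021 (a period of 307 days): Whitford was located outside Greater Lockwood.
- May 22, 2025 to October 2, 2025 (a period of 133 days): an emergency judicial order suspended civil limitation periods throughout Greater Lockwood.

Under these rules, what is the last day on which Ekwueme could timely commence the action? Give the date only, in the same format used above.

December 16, 2024

The claim accrued on February 13, 2018, the date of the act.
The untolled deadline — 6 years after February 13, 2018 — is February 13, 2024.
Because the defendant's absence from the jurisdiction ran from August 12, 2020 to June 15, 2021, the deadline is extended by 307 days to December 16, 2024.
The emergency suspension of filing deadlines starting May 22, 2025 came too late — the period had run on December 16, 2024 — and so does not extend the deadline.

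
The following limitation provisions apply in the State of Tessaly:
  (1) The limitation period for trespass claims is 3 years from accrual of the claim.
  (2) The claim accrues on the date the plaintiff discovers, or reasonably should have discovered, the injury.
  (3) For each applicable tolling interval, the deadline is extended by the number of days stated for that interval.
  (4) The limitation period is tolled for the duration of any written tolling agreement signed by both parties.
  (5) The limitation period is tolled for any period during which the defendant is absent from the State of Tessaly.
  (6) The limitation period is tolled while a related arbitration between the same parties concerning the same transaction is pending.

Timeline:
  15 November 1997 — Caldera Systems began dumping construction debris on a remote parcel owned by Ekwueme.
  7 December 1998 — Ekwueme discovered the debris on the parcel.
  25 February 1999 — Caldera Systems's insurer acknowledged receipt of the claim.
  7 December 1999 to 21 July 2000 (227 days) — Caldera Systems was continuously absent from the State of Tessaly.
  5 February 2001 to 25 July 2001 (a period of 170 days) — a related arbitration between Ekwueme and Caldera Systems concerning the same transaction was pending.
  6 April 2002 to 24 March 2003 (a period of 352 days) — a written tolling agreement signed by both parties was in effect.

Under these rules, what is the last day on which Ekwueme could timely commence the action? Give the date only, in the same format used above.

Under the discovery rule, the claim accrued on 7 December 1998, when Ekwueme discovered the injury — not on the 15 November 1997 date of the underlying act.
3 years from 7 December 1998 is 7 December 2001.
The period was tolled for 227 days by the defendant's absence from the jurisdiction (7 December 1999 to 21 July 2000), pushing the deadline to 22 July 2002.
Because the pending related arbitration ran from 5 February 2001 to 25 July 2001, the deadline is extended by 170 days to 8 January 2003.
The written tolling agreement from 6 April 2002 to 24 March 2003 tolled the period for 352 days, extending the deadline to 26 December 2003.
The other events in the timeline have no effect on the limitation period under the stated rules.

26 December 2003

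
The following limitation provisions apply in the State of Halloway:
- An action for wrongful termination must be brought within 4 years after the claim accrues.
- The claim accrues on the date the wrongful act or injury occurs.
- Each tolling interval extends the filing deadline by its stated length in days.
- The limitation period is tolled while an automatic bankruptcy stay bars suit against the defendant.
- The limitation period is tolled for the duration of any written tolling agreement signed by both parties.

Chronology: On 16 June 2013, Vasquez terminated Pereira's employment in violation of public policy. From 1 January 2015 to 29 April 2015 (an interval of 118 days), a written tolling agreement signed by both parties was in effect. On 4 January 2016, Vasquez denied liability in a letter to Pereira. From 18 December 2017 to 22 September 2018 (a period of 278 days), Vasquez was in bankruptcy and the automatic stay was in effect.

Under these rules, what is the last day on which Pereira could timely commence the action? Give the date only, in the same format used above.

The claim accrued on 16 June 2013, when the wrongful act occurred.
The untolled deadline — 4 years after 16 June 2013 — is 16 June 2017.
The written tolling agreement from 1 January 2015 to 29 April 2015 tolled the period for 118 days, extending the deadline to 12 October 2017.
By the time the automatic bankruptcy stay began on 18 December 2017, the limitation period had already expired on 12 October 2017; that interval cannot revive it.
The other events in the timeline have no effect on the limitation period under the stated rules.

12 October 2017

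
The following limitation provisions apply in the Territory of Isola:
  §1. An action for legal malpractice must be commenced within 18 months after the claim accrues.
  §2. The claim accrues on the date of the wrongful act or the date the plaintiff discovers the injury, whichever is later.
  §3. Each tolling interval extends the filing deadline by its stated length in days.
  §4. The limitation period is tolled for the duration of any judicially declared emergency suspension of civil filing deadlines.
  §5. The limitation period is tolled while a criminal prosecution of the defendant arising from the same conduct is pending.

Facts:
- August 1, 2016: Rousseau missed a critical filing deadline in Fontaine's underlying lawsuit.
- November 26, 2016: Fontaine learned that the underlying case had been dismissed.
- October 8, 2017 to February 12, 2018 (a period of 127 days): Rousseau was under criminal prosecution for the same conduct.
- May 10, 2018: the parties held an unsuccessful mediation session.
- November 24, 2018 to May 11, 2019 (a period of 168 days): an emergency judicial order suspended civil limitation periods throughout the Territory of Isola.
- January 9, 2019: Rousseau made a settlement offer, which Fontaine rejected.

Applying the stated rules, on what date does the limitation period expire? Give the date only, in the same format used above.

September 30, 2018

Taking the later of the act (August 1, 2016) and discovery (November 26, 2016), the claim accrued on November 26, 2016.
The untolled deadline — 18 months after November 26, 2016 — is May 26, 2018.
The period was tolled for 127 days by the pending criminal prosecution (October 8, 2017 to February 12, 2018), pushing the deadline to September 30, 2018.
The emergency suspension of filing deadlines from November 24, 2018 to May 11, 2019 began after the period had already run on September 30, 2018, so it has no tolling effect.
None of the other events listed affects the running of the period under the stated rules.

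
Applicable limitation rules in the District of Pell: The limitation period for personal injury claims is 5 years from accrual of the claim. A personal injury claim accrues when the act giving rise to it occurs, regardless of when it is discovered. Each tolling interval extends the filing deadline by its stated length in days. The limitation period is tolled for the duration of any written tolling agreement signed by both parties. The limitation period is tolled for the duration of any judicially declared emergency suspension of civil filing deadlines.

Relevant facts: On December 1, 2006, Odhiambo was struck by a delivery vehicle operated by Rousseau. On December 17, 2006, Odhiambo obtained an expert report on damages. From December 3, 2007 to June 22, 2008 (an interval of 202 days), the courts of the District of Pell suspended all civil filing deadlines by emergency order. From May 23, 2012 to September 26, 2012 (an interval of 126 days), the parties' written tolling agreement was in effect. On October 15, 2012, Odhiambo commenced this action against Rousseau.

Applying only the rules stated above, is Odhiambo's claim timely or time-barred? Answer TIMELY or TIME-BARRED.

TIMELY

The limitation period began to run on December 1, 2006.
The untolled deadline — 5 years after December 1, 2006 — is December 1, 2011.
The period was tolled for 202 days by the emergency suspension of filing deadlines (December 3, 2007 to June 22, 2008), pushing the deadline to June 20, 2012.
The period was tolled for 126 days by the written tolling agreement (May 23, 2012 to September 26, 2012), pushing the deadline to October 24, 2012.
None of the other events listed affects the running of the period under the stated rules.
Odhiambo filed on October 15, 2012, before the October 24, 2012 deadline, so the action is timely.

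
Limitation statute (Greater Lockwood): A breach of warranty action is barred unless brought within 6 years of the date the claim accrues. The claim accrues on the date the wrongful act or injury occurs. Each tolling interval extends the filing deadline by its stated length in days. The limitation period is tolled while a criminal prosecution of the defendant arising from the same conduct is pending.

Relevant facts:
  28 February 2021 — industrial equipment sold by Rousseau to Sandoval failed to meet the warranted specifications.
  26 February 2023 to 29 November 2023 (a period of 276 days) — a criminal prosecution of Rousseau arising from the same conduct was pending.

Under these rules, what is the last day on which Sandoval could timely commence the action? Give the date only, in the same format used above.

The limitation period began to run on 28 February 2021.
Adding the 6 years base period to 28 February 2021 gives a deadline of 28 February 2027, before any tolling.
The period was tolled for 276 days by the pending criminal prosecution (26 February 2023 to 29 November 2023), pushing the deadline to 1 December 2027.

1 December 2027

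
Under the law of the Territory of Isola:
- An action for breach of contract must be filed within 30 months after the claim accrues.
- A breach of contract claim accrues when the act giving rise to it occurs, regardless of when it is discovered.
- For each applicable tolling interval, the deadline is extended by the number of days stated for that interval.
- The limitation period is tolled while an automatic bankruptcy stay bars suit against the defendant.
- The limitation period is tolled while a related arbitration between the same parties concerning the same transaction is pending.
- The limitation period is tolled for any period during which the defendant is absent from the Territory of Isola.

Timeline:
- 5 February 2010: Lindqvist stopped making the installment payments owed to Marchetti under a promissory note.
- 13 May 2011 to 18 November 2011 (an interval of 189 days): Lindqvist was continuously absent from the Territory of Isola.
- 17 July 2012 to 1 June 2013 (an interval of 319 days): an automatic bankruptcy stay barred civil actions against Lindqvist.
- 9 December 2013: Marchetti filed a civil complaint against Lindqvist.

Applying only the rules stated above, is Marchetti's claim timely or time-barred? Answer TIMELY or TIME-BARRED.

TIMELY

The claim accrued on 5 February 2010, the date of the act.
Adding the 30 months base period to 5 February 2010 gives a deadline of 5 August 2012, before any tolling.
The defendant's absence from the jurisdiction from 13 May 2011 to 18 November 2011 tolled the period for 189 days, extending the deadline to 10 February 2013.
Because the automatic bankruptcy stay ran from 17 July 2012 to 1 June 2013, the deadline is extended by 319 days to 26 December 2013.
Marchetti filed on 9 December 2013, before the 26 December 2013 deadline, so the action is timely.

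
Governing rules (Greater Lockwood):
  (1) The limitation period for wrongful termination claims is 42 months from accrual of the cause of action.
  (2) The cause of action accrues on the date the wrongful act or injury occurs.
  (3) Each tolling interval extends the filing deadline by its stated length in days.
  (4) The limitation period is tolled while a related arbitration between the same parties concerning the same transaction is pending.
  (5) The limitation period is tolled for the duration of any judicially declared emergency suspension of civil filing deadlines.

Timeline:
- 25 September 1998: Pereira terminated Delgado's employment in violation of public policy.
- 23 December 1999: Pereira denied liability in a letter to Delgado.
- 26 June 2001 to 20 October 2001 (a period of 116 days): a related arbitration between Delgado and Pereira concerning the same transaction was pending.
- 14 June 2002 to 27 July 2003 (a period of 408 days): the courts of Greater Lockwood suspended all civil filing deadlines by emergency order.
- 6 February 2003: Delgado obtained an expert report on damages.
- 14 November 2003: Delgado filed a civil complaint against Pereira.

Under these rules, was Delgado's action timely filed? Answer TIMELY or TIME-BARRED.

TIME-BARRED

The claim accrued on 25 September 1998, when the wrongful act occurred.
The untolled deadline — 42 months after 25 September 1998 — is 25 March 2002.
The pending related arbitration from 26 June 2001 to 20 October 2001 tolled the period for 116 days, extending the deadline to 19 July 2002.
The period was tolled for 408 days by the emergency suspension of filing deadlines (14 June 2002 to 27 July 2003), pushing the deadline to 31 August 2003.
The other events in the timeline have no effect on the limitation period under the stated rules.
Filing on 14 November 2003 missed the 31 August 2003 deadline — the action is time-barred.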